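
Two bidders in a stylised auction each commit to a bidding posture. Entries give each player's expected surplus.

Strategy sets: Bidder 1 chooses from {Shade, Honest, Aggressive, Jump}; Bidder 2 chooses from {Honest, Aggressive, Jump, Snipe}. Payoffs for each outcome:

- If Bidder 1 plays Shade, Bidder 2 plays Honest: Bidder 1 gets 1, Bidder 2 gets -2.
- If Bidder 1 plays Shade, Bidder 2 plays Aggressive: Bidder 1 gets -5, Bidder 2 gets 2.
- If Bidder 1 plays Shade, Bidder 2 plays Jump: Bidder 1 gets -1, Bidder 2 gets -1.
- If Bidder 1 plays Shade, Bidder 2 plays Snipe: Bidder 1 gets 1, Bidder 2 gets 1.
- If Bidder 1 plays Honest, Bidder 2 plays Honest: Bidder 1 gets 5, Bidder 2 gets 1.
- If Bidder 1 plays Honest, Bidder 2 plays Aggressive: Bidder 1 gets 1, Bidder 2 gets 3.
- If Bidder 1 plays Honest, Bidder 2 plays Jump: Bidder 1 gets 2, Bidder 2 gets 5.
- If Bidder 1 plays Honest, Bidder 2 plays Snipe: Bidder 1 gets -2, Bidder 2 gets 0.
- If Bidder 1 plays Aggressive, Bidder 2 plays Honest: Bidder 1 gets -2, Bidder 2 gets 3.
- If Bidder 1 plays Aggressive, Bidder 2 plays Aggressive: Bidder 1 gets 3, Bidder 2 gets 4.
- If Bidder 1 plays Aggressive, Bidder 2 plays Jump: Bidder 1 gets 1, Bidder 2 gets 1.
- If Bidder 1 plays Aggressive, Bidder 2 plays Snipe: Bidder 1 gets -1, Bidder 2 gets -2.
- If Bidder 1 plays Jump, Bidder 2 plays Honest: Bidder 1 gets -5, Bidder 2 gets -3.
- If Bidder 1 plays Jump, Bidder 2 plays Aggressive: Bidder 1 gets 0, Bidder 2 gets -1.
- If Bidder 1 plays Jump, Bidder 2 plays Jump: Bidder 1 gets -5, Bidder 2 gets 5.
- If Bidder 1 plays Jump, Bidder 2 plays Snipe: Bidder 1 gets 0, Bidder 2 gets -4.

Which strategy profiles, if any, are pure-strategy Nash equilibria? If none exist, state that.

(Honest, Jump); (Aggressive, Aggressive)

Bidder 1 against Honest: payoffs 1, 5, -2, -5 → best response Honest.
Bidder 1 against Aggressive: payoffs -5, 1, 3, 0 → best response Aggressive.
Bidder 1 against Jump: payoffs -1, 2, 1, -5 → best response Honest.
Bidder 1 against Snipe: payoffs 1, -2, -1, 0 → best response Shade.
Bidder 2 against Shade: payoffs -2, 2, -1, 1 → best response Aggressive.
Bidder 2 against Honest: payoffs 1, 3, 5, 0 → best response Jump.
Bidder 2 against Aggressive: payoffs 3, 4, 1, -2 → best response Aggressive.
Bidder 2 against Jump: payoffs -3, -1, 5, -4 → best response Jump.
Mutual best responses: (Honest, Jump); (Aggressive, Aggressive).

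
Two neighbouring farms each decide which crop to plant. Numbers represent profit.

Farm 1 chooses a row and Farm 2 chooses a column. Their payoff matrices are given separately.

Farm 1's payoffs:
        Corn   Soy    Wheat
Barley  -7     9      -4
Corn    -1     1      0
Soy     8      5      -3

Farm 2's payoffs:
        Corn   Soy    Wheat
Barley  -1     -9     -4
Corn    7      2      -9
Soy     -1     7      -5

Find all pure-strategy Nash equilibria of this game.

There is no pure-strategy Nash equilibrium.

(Barley, Corn): Farm 1 can switch to Corn (-7 → -1). Not NE.
(Barley, Soy): Farm 2 can switch to Corn (-9 → -1). Not NE.
(Barley, Wheat): Farm 1 can switch to Corn (-4 → 0). Not NE.
(Corn, Corn): Farm 1 can switch to Soy (-1 → 8). Not NE.
(Corn, Soy): Farm 1 can switch to Barley (1 → 9). Not NE.
(Corn, Wheat): Farm 2 can switch to Corn (-9 → 7). Not NE.
(The remaining 3 profiles each have a profitable deviation by the same check.)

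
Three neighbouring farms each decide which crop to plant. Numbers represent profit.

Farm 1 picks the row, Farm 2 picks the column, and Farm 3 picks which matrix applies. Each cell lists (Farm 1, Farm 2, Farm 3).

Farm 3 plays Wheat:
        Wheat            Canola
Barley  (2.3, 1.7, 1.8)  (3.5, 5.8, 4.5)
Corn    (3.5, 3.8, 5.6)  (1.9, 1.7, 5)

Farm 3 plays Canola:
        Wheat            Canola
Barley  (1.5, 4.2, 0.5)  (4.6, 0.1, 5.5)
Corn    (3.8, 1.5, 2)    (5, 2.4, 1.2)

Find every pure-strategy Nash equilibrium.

For each player, find the best response to each opponent profile; mutual best responses are the pure NE.
Farm 1 against (Wheat, Wheat): payoffs 2.3, 3.5 → best response Corn.
Farm 1 against (Wheat, Canola): payoffs 1.5, 3.8 → best response Corn.
Farm 1 against (Canola, Wheat): payoffs 3.5, 1.9 → best response Barley.
Farm 1 against (Canola, Canola): payoffs 4.6, 5 → best response Corn.
Farm 2 against (Barley, Wheat): payoffs 1.7, 5.8 → best response Canola.
Farm 2 against (Barley, Canola): payoffs 4.2, 0.1 → best response Wheat.
Farm 2 against (Corn, Wheat): payoffs 3.8, 1.7 → best response Wheat.
Farm 2 against (Corn, Canola): payoffs 1.5, 2.4 → best response Canola.
Farm 3 against (Barley, Wheat): payoffs 1.8, 0.5 → best response Wheat.
Farm 3 against (Barley, Canola): payoffs 4.5, 5.5 → best response Canola.
Farm 3 against (Corn, Wheat): payoffs 5.6, 2 → best response Wheat.
Farm 3 against (Corn, Canola): payoffs 5, 1.2 → best response Wheat.
Mutual best responses: (Corn, Wheat, Wheat).

(Corn, Wheat, Wheat)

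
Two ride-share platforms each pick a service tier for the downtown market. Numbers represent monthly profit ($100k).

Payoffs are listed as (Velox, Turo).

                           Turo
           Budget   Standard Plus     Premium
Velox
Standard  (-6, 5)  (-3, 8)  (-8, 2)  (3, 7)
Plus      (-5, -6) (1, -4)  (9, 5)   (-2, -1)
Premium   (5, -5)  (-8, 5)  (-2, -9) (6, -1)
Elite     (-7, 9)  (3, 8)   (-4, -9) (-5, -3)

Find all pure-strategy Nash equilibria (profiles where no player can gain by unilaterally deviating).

Pure NE: (Plus, Plus)

Velox against Budget: payoffs -6, -5, 5, -7 → best response Premium.
Velox against Standard: payoffs -3, 1, -8, 3 → best response Elite.
Velox against Plus: payoffs -8, 9, -2, -4 → best response Plus.
Velox against Premium: payoffs 3, -2, 6, -5 → best response Premium.
Turo against Standard: payoffs 5, 8, 2, 7 → best response Standard.
Turo against Plus: payoffs -6, -4, 5, -1 → best response Plus.
Turo against Premium: payoffs -5, 5, -9, -1 → best response Standard.
Turo against Elite: payoffs 9, 8, -9, -3 → best response Budget.
Mutual best responses: (Plus, Plus).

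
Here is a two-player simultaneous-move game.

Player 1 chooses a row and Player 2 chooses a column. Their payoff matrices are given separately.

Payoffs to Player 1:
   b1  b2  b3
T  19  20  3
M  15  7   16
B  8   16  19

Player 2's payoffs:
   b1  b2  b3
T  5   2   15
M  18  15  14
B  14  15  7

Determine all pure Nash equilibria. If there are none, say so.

No pure-strategy Nash equilibrium.

For each strategy profile, look for a profitable unilateral deviation.
(T, b1): Player 2 can switch to b3 (5 → 15). Not NE.
(T, b2): Player 2 can switch to b1 (2 → 5). Not NE.
(T, b3): Player 1 can switch to M (3 → 16). Not NE.
(M, b1): Player 1 can switch to T (15 → 19). Not NE.
(M, b2): Player 1 can switch to T (7 → 20). Not NE.
(M, b3): Player 1 can switch to B (16 → 19). Not NE.
(B, b1): Player 1 can switch to T (8 → 19). Not NE.
(B, b2): Player 1 can switch to T (16 → 20). Not NE.
(The remaining 1 profile has a profitable deviation by the same check.)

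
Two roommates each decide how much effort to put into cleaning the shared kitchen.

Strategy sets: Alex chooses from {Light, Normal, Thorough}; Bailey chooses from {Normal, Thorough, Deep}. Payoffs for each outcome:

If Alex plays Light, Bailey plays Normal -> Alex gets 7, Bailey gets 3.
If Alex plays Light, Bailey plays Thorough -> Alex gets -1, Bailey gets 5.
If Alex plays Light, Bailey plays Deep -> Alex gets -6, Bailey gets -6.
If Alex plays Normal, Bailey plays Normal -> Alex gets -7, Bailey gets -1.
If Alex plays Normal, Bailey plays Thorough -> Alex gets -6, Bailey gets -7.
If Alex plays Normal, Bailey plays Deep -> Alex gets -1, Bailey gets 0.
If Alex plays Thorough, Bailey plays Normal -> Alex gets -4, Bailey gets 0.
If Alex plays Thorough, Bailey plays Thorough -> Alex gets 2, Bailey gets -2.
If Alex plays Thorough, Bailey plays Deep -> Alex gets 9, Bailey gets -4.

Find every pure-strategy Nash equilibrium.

There is no pure-strategy Nash equilibrium.

Alex against Normal: payoffs 7, -7, -4 → best response Light.
Alex against Thorough: payoffs -1, -6, 2 → best response Thorough.
Alex against Deep: payoffs -6, -1, 9 → best response Thorough.
Bailey against Light: payoffs 3, 5, -6 → best response Thorough.
Bailey against Normal: payoffs -1, -7, 0 → best response Deep.
Bailey against Thorough: payoffs 0, -2, -4 → best response Normal.
No profile is a mutual best response for all players.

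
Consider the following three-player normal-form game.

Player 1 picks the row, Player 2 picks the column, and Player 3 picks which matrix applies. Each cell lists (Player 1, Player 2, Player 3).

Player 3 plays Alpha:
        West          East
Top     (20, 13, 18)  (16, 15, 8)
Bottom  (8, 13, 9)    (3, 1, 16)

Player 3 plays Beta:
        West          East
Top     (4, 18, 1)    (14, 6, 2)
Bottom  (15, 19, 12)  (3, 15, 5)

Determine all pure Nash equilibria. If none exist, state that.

The pure Nash equilibria are (Top, East, Alpha) and (Bottom, West, Beta).

Player 1 against (West, Alpha): payoffs 20, 8 → best response Top.
Player 1 against (West, Beta): payoffs 4, 15 → best response Bottom.
Player 1 against (East, Alpha): payoffs 16, 3 → best response Top.
Player 1 against (East, Beta): payoffs 14, 3 → best response Top.
Player 2 against (Top, Alpha): payoffs 13, 15 → best response East.
Player 2 against (Top, Beta): payoffs 18, 6 → best response West.
Player 2 against (Bottom, Alpha): payoffs 13, 1 → best response West.
Player 2 against (Bottom, Beta): payoffs 19, 15 → best response West.
Player 3 against (Top, West): payoffs 18, 1 → best response Alpha.
Player 3 against (Top, East): payoffs 8, 2 → best response Alpha.
Player 3 against (Bottom, West): payoffs 9, 12 → best response Beta.
Player 3 against (Bottom, East): payoffs 16, 5 → best response Alpha.
Mutual best responses: (Top, East, Alpha); (Bottom, West, Beta).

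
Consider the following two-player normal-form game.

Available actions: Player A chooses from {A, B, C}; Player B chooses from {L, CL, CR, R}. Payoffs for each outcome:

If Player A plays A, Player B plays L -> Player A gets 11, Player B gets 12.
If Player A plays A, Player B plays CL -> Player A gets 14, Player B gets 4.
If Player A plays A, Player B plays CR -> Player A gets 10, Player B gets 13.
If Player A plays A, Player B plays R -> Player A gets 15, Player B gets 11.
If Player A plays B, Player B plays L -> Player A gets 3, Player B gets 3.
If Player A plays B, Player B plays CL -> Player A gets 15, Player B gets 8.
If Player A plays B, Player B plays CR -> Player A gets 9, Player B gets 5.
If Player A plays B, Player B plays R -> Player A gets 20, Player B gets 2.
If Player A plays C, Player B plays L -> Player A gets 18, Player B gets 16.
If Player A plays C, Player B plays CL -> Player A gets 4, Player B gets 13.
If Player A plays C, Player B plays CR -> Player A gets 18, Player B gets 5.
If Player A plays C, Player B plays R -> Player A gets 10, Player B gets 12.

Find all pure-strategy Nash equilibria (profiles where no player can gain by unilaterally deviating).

Pure-strategy Nash equilibria: (B, CL); (C, L)

Player A against L: payoffs 11, 3, 18 → best response C.
Player A against CL: payoffs 14, 15, 4 → best response B.
Player A against CR: payoffs 10, 9, 18 → best response C.
Player A against R: payoffs 15, 20, 10 → best response B.
Player B against A: payoffs 12, 4, 13, 11 → best response CR.
Player B against B: payoffs 3, 8, 5, 2 → best response CL.
Player B against C: payoffs 16, 13, 5, 12 → best response L.
Mutual best responses: (B, CL); (C, L).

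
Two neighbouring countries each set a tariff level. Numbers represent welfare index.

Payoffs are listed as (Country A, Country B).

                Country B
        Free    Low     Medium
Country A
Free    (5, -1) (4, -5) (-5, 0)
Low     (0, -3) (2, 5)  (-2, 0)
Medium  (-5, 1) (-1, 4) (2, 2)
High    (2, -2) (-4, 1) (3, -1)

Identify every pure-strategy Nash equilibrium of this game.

This game has no pure Nash equilibrium.

(Free, Free): Country B can switch to Medium (-1 → 0). Not NE.
(Free, Low): Country B can switch to Free (-5 → -1). Not NE.
(Free, Medium): Country A can switch to Low (-5 → -2). Not NE.
(Low, Free): Country A can switch to Free (0 → 5). Not NE.
(Low, Low): Country A can switch to Free (2 → 4). Not NE.
(Low, Medium): Country A can switch to Medium (-2 → 2). Not NE.
(The remaining 6 profiles each have a profitable deviation by the same check.)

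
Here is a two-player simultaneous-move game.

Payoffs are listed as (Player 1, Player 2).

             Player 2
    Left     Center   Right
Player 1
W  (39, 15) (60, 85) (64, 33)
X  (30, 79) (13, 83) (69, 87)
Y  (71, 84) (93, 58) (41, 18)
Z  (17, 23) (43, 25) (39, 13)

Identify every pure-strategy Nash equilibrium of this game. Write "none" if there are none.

(X, Right) and (Y, Left)

Mark each player's best response to every combination of opponents' strategies; a profile where every player is best-responding is a pure Nash equilibrium.
Player 1 against Left: payoffs 39, 30, 71, 17 → best response Y.
Player 1 against Center: payoffs 60, 13, 93, 43 → best response Y.
Player 1 against Right: payoffs 64, 69, 41, 39 → best response X.
Player 2 against W: payoffs 15, 85, 33 → best response Center.
Player 2 against X: payoffs 79, 83, 87 → best response Right.
Player 2 against Y: payoffs 84, 58, 18 → best response Left.
Player 2 against Z: payoffs 23, 25, 13 → best response Center.
Mutual best responses: (X, Right); (Y, Left).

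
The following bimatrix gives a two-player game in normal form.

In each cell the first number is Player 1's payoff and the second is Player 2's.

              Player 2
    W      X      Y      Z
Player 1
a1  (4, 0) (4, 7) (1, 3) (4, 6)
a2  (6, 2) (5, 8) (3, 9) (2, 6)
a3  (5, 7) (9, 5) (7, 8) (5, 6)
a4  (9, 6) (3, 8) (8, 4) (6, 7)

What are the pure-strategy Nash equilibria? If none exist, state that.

Player 1 against W: payoffs 4, 6, 5, 9 → best response a4.
Player 1 against X: payoffs 4, 5, 9, 3 → best response a3.
Player 1 against Y: payoffs 1, 3, 7, 8 → best response a4.
Player 1 against Z: payoffs 4, 2, 5, 6 → best response a4.
Player 2 against a1: payoffs 0, 7, 3, 6 → best response X.
Player 2 against a2: payoffs 2, 8, 9, 6 → best response Y.
Player 2 against a3: payoffs 7, 5, 8, 6 → best response Y.
Player 2 against a4: payoffs 6, 8, 4, 7 → best response X.
No profile is a mutual best response for all players.

none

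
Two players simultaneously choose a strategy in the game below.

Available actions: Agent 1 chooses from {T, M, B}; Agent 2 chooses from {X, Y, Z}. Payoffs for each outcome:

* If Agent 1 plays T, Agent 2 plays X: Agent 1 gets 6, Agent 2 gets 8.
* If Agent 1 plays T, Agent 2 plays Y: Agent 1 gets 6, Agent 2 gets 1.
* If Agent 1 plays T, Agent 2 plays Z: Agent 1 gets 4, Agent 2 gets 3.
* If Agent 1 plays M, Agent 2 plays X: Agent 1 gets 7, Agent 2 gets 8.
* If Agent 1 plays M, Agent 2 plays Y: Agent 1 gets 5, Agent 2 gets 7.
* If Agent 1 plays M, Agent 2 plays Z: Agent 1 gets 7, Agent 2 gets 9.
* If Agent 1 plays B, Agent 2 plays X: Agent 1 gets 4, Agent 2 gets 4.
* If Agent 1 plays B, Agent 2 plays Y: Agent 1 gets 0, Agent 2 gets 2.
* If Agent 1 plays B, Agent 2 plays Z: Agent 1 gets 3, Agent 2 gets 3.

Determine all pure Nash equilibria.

(M, Z)

Agent 1 against X: payoffs 6, 7, 4 → best response M.
Agent 1 against Y: payoffs 6, 5, 0 → best response T.
Agent 1 against Z: payoffs 4, 7, 3 → best response M.
Agent 2 against T: payoffs 8, 1, 3 → best response X.
Agent 2 against M: payoffs 8, 7, 9 → best response Z.
Agent 2 against B: payoffs 4, 2, 3 → best response X.
Mutual best responses: (M, Z).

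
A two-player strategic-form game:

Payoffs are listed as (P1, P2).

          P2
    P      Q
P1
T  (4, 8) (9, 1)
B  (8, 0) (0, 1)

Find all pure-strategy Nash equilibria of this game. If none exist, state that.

For each player, find the best response to each opponent profile; mutual best responses are the pure NE.
P1 against P: payoffs 4, 8 → best response B.
P1 against Q: payoffs 9, 0 → best response T.
P2 against T: payoffs 8, 1 → best response P.
P2 against B: payoffs 0, 1 → best response Q.
No profile is a mutual best response for all players.

none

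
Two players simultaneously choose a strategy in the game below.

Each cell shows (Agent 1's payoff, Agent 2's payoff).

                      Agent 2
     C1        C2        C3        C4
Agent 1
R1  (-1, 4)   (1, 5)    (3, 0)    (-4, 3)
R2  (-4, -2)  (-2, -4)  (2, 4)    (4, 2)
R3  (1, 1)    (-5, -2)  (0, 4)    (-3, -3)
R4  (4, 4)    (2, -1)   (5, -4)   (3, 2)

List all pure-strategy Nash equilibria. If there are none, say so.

(R1, C1): Agent 1 can switch to R3 (-1 → 1). Not NE.
(R1, C2): Agent 1 can switch to R4 (1 → 2). Not NE.
(R1, C3): Agent 1 can switch to R4 (3 → 5). Not NE.
(R1, C4): Agent 1 can switch to R2 (-4 → 4). Not NE.
(R2, C1): Agent 1 can switch to R1 (-4 → -1). Not NE.
(R2, C2): Agent 1 can switch to R1 (-2 → 1). Not NE.
(R2, C3): Agent 1 can switch to R1 (2 → 3). Not NE.
(R2, C4): Agent 2 can switch to C3 (2 → 4). Not NE.
(R3, C1): Agent 1 can switch to R4 (1 → 4). Not NE.
(R3, C2): Agent 1 can switch to R1 (-5 → 1). Not NE.
(R3, C3): Agent 1 can switch to R1 (0 → 3). Not NE.
(R3, C4): Agent 1 can switch to R2 (-3 → 4). Not NE.
(R4, C1): Agent 1 gets 4, best alternative 1; Agent 2 gets 4, best alternative 2. No profitable deviation — NE.
(The remaining 3 profiles each have a profitable deviation by the same check.)

The unique pure-strategy Nash equilibrium is (R4, C1).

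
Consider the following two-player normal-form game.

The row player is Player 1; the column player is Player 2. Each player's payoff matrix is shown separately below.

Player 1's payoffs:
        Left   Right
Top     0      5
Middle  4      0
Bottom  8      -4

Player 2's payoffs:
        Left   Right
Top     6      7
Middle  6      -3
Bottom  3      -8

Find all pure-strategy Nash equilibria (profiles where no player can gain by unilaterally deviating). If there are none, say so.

(Top, Left): Player 1 can switch to Middle (0 → 4). Not NE.
(Top, Right): Player 1 gets 5, best alternative 0; Player 2 gets 7, best alternative 6. No profitable deviation — NE.
(Middle, Left): Player 1 can switch to Bottom (4 → 8). Not NE.
(Middle, Right): Player 1 can switch to Top (0 → 5). Not NE.
(Bottom, Left): Player 1 gets 8, best alternative 4; Player 2 gets 3, best alternative -8. No profitable deviation — NE.
(Bottom, Right): Player 1 can switch to Top (-4 → 5). Not NE.

The pure Nash equilibria are (Top, Right), (Bottom, Left).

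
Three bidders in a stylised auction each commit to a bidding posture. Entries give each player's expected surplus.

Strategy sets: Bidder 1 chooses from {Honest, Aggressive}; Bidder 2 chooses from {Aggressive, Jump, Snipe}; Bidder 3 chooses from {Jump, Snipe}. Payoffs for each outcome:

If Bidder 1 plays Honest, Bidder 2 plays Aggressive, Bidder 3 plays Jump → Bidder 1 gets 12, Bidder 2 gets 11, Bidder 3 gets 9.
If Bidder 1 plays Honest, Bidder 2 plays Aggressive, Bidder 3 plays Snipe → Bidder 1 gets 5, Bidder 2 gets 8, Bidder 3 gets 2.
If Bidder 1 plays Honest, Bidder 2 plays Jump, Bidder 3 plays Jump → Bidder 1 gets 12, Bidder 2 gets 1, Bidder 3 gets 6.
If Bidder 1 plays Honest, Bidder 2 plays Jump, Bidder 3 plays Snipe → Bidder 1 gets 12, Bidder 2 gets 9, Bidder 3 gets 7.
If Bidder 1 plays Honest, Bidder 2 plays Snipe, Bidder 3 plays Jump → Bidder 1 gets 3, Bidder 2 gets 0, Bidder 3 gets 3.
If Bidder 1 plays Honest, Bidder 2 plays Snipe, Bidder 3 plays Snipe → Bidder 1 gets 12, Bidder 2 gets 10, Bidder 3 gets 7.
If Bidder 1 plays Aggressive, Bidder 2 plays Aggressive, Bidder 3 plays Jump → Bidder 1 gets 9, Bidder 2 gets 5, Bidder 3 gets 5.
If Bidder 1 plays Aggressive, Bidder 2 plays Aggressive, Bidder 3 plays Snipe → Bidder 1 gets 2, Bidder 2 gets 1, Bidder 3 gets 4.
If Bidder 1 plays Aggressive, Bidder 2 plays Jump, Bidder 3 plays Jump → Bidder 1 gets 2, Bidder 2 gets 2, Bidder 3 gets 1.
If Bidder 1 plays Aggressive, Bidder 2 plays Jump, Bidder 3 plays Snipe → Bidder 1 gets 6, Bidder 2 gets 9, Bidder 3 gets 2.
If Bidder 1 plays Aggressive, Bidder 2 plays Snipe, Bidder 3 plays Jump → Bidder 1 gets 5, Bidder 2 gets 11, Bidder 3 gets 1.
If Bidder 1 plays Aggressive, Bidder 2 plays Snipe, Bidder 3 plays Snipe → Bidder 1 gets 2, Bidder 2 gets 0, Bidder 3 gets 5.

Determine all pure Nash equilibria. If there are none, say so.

Pure-strategy Nash equilibria: (Honest, Aggressive, Jump), (Honest, Snipe, Snipe)

Bidder 1 against (Aggressive, Jump): payoffs 12, 9 → best response Honest.
Bidder 1 against (Aggressive, Snipe): payoffs 5, 2 → best response Honest.
Bidder 1 against (Jump, Jump): payoffs 12, 2 → best response Honest.
Bidder 1 against (Jump, Snipe): payoffs 12, 6 → best response Honest.
Bidder 1 against (Snipe, Jump): payoffs 3, 5 → best response Aggressive.
Bidder 1 against (Snipe, Snipe): payoffs 12, 2 → best response Honest.
Bidder 2 against (Honest, Jump): payoffs 11, 1, 0 → best response Aggressive.
Bidder 2 against (Honest, Snipe): payoffs 8, 9, 10 → best response Snipe.
Bidder 2 against (Aggressive, Jump): payoffs 5, 2, 11 → best response Snipe.
Bidder 2 against (Aggressive, Snipe): payoffs 1, 9, 0 → best response Jump.
Bidder 3 against (Honest, Aggressive): payoffs 9, 2 → best response Jump.
Bidder 3 against (Honest, Jump): payoffs 6, 7 → best response Snipe.
Bidder 3 against (Honest, Snipe): payoffs 3, 7 → best response Snipe.
Bidder 3 against (Aggressive, Aggressive): payoffs 5, 4 → best response Jump.
Bidder 3 against (Aggressive, Jump): payoffs 1, 2 → best response Snipe.
Bidder 3 against (Aggressive, Snipe): payoffs 1, 5 → best response Snipe.
Mutual best responses: (Honest, Aggressive, Jump); (Honest, Snipe, Snipe).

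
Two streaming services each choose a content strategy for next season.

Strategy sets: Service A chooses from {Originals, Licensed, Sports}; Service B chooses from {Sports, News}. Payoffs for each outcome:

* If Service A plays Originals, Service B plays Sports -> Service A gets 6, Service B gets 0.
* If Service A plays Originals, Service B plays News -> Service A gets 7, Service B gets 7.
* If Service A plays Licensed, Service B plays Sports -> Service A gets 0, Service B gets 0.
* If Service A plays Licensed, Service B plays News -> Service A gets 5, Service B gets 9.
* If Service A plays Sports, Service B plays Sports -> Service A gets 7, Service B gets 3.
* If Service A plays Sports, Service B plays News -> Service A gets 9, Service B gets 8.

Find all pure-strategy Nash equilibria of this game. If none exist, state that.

Service A against Sports: payoffs 6, 0, 7 → best response Sports.
Service A against News: payoffs 7, 5, 9 → best response Sports.
Service B against Originals: payoffs 0, 7 → best response News.
Service B against Licensed: payoffs 0, 9 → best response News.
Service B against Sports: payoffs 3, 8 → best response News.
Mutual best responses: (Sports, News).

The unique pure-strategy Nash equilibrium is (Sports, News).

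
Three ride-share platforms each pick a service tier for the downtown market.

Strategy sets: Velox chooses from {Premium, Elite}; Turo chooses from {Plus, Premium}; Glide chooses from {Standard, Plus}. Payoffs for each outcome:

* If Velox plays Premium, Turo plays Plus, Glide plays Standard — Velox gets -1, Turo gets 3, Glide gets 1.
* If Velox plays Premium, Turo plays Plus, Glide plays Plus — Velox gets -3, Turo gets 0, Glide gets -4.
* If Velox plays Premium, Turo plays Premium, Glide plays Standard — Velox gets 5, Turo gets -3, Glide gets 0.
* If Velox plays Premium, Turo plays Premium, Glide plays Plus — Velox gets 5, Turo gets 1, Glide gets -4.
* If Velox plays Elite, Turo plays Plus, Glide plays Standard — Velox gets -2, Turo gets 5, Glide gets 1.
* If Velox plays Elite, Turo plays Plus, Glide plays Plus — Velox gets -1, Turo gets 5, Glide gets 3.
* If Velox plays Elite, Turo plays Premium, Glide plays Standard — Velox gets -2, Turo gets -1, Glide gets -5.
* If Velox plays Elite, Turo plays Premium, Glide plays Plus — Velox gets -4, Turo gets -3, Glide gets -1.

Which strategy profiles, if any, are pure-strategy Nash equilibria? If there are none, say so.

Pure-strategy Nash equilibria: (Premium, Plus, Standard), (Elite, Plus, Plus)

Velox against (Plus, Standard): payoffs -1, -2 → best response Premium.
Velox against (Plus, Plus): payoffs -3, -1 → best response Elite.
Velox against (Premium, Standard): payoffs 5, -2 → best response Premium.
Velox against (Premium, Plus): payoffs 5, -4 → best response Premium.
Turo against (Premium, Standard): payoffs 3, -3 → best response Plus.
Turo against (Premium, Plus): payoffs 0, 1 → best response Premium.
Turo against (Elite, Standard): payoffs 5, -1 → best response Plus.
Turo against (Elite, Plus): payoffs 5, -3 → best response Plus.
Glide against (Premium, Plus): payoffs 1, -4 → best response Standard.
Glide against (Premium, Premium): payoffs 0, -4 → best response Standard.
Glide against (Elite, Plus): payoffs 1, 3 → best response Plus.
Glide against (Elite, Premium): payoffs -5, -1 → best response Plus.
Mutual best responses: (Premium, Plus, Standard); (Elite, Plus, Plus).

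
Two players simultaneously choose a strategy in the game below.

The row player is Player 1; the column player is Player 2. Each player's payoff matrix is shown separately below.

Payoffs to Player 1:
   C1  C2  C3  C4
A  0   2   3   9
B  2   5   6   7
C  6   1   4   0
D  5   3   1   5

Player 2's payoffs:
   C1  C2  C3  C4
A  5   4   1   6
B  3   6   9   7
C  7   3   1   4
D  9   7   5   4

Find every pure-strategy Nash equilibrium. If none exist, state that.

Pure-strategy Nash equilibria: (A, C4) and (B, C3) and (C, C1)

(A, C1): Player 1 can switch to B (0 → 2). Not NE.
(A, C2): Player 1 can switch to B (2 → 5). Not NE.
(A, C3): Player 1 can switch to B (3 → 6). Not NE.
(A, C4): Player 1 gets 9, best alternative 7; Player 2 gets 6, best alternative 5. No profitable deviation — NE.
(B, C1): Player 1 can switch to C (2 → 6). Not NE.
(B, C2): Player 2 can switch to C3 (6 → 9). Not NE.
(B, C3): Player 1 gets 6, best alternative 4; Player 2 gets 9, best alternative 7. No profitable deviation — NE.
(B, C4): Player 1 can switch to A (7 → 9). Not NE.
(C, C1): Player 1 gets 6, best alternative 5; Player 2 gets 7, best alternative 4. No profitable deviation — NE.
(The remaining 7 profiles each have a profitable deviation by the same check.)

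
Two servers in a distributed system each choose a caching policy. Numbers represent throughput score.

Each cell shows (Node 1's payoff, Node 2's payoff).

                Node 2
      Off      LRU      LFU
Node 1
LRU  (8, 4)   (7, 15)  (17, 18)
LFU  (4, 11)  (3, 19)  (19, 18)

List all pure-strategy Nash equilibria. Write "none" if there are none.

This game has no pure Nash equilibrium.

For each player, find the best response to each opponent profile; mutual best responses are the pure NE.
Node 1 against Off: payoffs 8, 4 → best response LRU.
Node 1 against LRU: payoffs 7, 3 → best response LRU.
Node 1 against LFU: payoffs 17, 19 → best response LFU.
Node 2 against LRU: payoffs 4, 15, 18 → best response LFU.
Node 2 against LFU: payoffs 11, 19, 18 → best response LRU.
No profile is a mutual best response for all players.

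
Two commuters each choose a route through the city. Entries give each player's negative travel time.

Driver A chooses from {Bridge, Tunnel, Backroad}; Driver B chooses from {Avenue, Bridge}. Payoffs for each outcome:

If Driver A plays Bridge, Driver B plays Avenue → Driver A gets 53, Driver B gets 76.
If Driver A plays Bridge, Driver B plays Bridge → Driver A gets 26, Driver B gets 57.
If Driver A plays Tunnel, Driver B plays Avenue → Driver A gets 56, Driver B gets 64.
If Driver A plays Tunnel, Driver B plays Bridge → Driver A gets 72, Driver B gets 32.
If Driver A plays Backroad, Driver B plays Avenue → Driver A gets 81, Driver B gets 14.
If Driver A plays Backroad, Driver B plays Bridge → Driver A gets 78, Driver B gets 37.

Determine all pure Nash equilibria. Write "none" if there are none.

Driver A against Avenue: payoffs 53, 56, 81 → best response Backroad.
Driver A against Bridge: payoffs 26, 72, 78 → best response Backroad.
Driver B against Bridge: payoffs 76, 57 → best response Avenue.
Driver B against Tunnel: payoffs 64, 32 → best response Avenue.
Driver B against Backroad: payoffs 14, 37 → best response Bridge.
Mutual best responses: (Backroad, Bridge).

The unique pure-strategy Nash equilibrium is (Backroad, Bridge).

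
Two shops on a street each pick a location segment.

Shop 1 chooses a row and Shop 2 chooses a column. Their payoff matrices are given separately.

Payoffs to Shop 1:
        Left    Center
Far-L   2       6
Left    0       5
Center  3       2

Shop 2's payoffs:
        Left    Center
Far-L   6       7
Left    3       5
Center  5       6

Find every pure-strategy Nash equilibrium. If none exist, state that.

(Far-L, Left): Shop 1 can switch to Center (2 → 3). Not NE.
(Far-L, Center): Shop 1 gets 6, best alternative 5; Shop 2 gets 7, best alternative 6. No profitable deviation — NE.
(Left, Left): Shop 1 can switch to Far-L (0 → 2). Not NE.
(Left, Center): Shop 1 can switch to Far-L (5 → 6). Not NE.
(Center, Left): Shop 2 can switch to Center (5 → 6). Not NE.
(Center, Center): Shop 1 can switch to Far-L (2 → 6). Not NE.

Pure NE: (Far-L, Center)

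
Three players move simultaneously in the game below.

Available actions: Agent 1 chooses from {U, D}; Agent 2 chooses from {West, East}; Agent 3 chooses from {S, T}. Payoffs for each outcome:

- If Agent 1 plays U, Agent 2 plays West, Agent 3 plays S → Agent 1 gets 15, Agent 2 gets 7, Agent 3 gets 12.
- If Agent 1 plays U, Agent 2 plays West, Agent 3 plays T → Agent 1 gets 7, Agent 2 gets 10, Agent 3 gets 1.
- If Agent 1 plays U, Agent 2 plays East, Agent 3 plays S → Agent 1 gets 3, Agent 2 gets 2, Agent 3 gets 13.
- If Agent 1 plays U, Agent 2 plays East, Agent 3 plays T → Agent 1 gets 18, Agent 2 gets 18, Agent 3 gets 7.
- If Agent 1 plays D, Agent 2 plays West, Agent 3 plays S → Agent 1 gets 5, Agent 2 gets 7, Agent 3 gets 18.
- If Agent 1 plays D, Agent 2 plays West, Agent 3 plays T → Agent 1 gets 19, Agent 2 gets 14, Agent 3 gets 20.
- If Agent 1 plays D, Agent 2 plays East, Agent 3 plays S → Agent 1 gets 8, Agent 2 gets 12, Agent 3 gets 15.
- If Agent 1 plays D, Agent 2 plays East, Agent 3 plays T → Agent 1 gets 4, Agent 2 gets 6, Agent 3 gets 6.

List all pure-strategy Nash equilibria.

Check each profile: it is a Nash equilibrium iff no player can strictly gain by switching unilaterally.
(U, West, S): Agent 1 gets 15, best alternative 5; Agent 2 gets 7, best alternative 2; Agent 3 gets 12, best alternative 1. No profitable deviation — NE.
(U, West, T): Agent 1 can switch to D (7 → 19). Not NE.
(U, East, S): Agent 1 can switch to D (3 → 8). Not NE.
(U, East, T): Agent 3 can switch to S (7 → 13). Not NE.
(D, West, S): Agent 1 can switch to U (5 → 15). Not NE.
(D, West, T): Agent 1 gets 19, best alternative 7; Agent 2 gets 14, best alternative 6; Agent 3 gets 20, best alternative 18. No profitable deviation — NE.
(D, East, S): Agent 1 gets 8, best alternative 3; Agent 2 gets 12, best alternative 7; Agent 3 gets 15, best alternative 6. No profitable deviation — NE.
(D, East, T): Agent 1 can switch to U (4 → 18). Not NE.

Pure-strategy Nash equilibria: (U, West, S), (D, West, T), (D, East, S)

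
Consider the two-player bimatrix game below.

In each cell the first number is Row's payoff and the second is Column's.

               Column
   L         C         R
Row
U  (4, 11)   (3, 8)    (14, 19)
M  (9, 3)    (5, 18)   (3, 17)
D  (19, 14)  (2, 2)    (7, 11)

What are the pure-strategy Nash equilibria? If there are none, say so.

(U, L): Row can switch to M (4 → 9). Not NE.
(U, C): Row can switch to M (3 → 5). Not NE.
(U, R): Row gets 14, best alternative 7; Column gets 19, best alternative 11. No profitable deviation — NE.
(M, L): Row can switch to D (9 → 19). Not NE.
(M, C): Row gets 5, best alternative 3; Column gets 18, best alternative 17. No profitable deviation — NE.
(M, R): Row can switch to U (3 → 14). Not NE.
(D, L): Row gets 19, best alternative 9; Column gets 14, best alternative 11. No profitable deviation — NE.
(D, C): Row can switch to U (2 → 3). Not NE.
(D, R): Row can switch to U (7 → 14). Not NE.

Pure-strategy Nash equilibria: (U, R) and (M, C) and (D, L)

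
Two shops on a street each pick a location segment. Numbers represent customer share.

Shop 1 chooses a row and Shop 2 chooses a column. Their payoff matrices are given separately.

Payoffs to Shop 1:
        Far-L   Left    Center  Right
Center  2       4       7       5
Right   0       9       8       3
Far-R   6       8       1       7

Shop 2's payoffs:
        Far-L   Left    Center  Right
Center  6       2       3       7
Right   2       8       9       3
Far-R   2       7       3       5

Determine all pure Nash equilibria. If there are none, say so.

Pure NE: (Right, Center)

(Center, Far-L): Shop 1 can switch to Far-R (2 → 6). Not NE.
(Center, Left): Shop 1 can switch to Right (4 → 9). Not NE.
(Center, Center): Shop 1 can switch to Right (7 → 8). Not NE.
(Center, Right): Shop 1 can switch to Far-R (5 → 7). Not NE.
(Right, Far-L): Shop 1 can switch to Center (0 → 2). Not NE.
(Right, Left): Shop 2 can switch to Center (8 → 9). Not NE.
(Right, Center): Shop 1 gets 8, best alternative 7; Shop 2 gets 9, best alternative 8. No profitable deviation — NE.
(Right, Right): Shop 1 can switch to Center (3 → 5). Not NE.
(Far-R, Far-L): Shop 2 can switch to Left (2 → 7). Not NE.
(Far-R, Left): Shop 1 can switch to Right (8 → 9). Not NE.
(Far-R, Center): Shop 1 can switch to Center (1 → 7). Not NE.
(Far-R, Right): Shop 2 can switch to Left (5 → 7). Not NE.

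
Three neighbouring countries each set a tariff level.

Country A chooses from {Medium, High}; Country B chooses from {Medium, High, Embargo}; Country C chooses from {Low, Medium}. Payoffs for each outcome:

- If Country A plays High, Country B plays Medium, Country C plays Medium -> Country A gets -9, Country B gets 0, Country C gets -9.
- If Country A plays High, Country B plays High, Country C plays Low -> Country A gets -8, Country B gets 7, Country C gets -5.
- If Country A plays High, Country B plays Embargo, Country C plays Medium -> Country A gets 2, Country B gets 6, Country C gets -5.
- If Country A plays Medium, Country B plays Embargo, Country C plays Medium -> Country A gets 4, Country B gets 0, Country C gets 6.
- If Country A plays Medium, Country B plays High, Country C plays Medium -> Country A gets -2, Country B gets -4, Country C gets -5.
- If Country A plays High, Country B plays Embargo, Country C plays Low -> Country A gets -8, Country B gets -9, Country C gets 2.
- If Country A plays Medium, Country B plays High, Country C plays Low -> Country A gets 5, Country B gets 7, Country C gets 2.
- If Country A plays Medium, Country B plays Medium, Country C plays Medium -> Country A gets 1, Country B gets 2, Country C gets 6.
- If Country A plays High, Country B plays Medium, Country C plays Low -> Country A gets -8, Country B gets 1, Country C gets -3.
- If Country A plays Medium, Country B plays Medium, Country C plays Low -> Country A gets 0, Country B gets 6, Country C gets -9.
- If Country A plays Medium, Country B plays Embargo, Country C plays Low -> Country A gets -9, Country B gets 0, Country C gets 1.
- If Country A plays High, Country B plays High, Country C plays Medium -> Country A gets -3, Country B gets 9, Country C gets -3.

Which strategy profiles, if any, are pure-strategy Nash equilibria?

(Medium, Medium, Medium) and (Medium, High, Low)

Country A against (Medium, Low): payoffs 0, -8 → best response Medium.
Country A against (Medium, Medium): payoffs 1, -9 → best response Medium.
Country A against (High, Low): payoffs 5, -8 → best response Medium.
Country A against (High, Medium): payoffs -2, -3 → best response Medium.
Country A against (Embargo, Low): payoffs -9, -8 → best response High.
Country A against (Embargo, Medium): payoffs 4, 2 → best response Medium.
Country B against (Medium, Low): payoffs 6, 7, 0 → best response High.
Country B against (Medium, Medium): payoffs 2, -4, 0 → best response Medium.
Country B against (High, Low): payoffs 1, 7, -9 → best response High.
Country B against (High, Medium): payoffs 0, 9, 6 → best response High.
Country C against (Medium, Medium): payoffs -9, 6 → best response Medium.
Country C against (Medium, High): payoffs 2, -5 → best response Low.
Country C against (Medium, Embargo): payoffs 1, 6 → best response Medium.
Country C against (High, Medium): payoffs -3, -9 → best response Low.
Country C against (High, High): payoffs -5, -3 → best response Medium.
Country C against (High, Embargo): payoffs 2, -5 → best response Low.
Mutual best responses: (Medium, Medium, Medium); (Medium, High, Low).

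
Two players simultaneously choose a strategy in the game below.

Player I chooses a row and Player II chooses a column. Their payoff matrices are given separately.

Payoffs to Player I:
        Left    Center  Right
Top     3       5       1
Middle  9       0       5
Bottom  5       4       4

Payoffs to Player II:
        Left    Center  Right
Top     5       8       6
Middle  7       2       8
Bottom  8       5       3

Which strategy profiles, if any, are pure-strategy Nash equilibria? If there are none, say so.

Mark each player's best response to every combination of opponents' strategies; a profile where every player is best-responding is a pure Nash equilibrium.
Player I against Left: payoffs 3, 9, 5 → best response Middle.
Player I against Center: payoffs 5, 0, 4 → best response Top.
Player I against Right: payoffs 1, 5, 4 → best response Middle.
Player II against Top: payoffs 5, 8, 6 → best response Center.
Player II against Middle: payoffs 7, 2, 8 → best response Right.
Player II against Bottom: payoffs 8, 5, 3 → best response Left.
Mutual best responses: (Top, Center); (Middle, Right).

(Top, Center) and (Middle, Right)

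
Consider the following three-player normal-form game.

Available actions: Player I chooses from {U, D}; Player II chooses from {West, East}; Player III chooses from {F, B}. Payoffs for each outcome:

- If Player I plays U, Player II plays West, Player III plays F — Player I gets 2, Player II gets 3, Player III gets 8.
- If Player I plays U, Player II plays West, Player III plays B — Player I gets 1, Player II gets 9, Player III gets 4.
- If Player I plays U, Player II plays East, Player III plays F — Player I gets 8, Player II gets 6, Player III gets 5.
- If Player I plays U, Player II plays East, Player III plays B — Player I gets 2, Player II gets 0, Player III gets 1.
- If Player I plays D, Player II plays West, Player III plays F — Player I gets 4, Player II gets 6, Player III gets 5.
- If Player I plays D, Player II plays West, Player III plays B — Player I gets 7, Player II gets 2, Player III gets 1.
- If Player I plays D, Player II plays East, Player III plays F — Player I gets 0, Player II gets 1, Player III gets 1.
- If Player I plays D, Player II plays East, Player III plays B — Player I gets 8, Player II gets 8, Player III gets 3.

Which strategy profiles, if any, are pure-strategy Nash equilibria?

For each player, find the best response to each opponent profile; mutual best responses are the pure NE.
Player I against (West, F): payoffs 2, 4 → best response D.
Player I against (West, B): payoffs 1, 7 → best response D.
Player I against (East, F): payoffs 8, 0 → best response U.
Player I against (East, B): payoffs 2, 8 → best response D.
Player II against (U, F): payoffs 3, 6 → best response East.
Player II against (U, B): payoffs 9, 0 → best response West.
Player II against (D, F): payoffs 6, 1 → best response West.
Player II against (D, B): payoffs 2, 8 → best response East.
Player III against (U, West): payoffs 8, 4 → best response F.
Player III against (U, East): payoffs 5, 1 → best response F.
Player III against (D, West): payoffs 5, 1 → best response F.
Player III against (D, East): payoffs 1, 3 → best response B.
Mutual best responses: (U, East, F); (D, West, F); (D, East, B).

The pure Nash equilibria are (U, East, F) and (D, West, F) and (D, East, B).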